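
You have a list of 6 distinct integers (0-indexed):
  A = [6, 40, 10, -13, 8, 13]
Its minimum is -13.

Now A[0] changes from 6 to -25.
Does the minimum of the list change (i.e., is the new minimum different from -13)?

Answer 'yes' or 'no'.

Answer: yes

Derivation:
Old min = -13
Change: A[0] 6 -> -25
Changed element was NOT the min; min changes only if -25 < -13.
New min = -25; changed? yes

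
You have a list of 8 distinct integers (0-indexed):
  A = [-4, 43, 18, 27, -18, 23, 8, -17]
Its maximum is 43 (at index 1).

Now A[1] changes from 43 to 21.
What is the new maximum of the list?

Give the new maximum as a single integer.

Old max = 43 (at index 1)
Change: A[1] 43 -> 21
Changed element WAS the max -> may need rescan.
  Max of remaining elements: 27
  New max = max(21, 27) = 27

Answer: 27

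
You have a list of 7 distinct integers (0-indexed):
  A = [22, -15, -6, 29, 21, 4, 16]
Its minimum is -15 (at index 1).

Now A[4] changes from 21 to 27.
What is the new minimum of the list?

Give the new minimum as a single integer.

Answer: -15

Derivation:
Old min = -15 (at index 1)
Change: A[4] 21 -> 27
Changed element was NOT the old min.
  New min = min(old_min, new_val) = min(-15, 27) = -15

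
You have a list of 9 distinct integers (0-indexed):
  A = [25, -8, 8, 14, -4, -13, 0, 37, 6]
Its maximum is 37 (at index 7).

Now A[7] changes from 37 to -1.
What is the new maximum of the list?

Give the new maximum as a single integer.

Old max = 37 (at index 7)
Change: A[7] 37 -> -1
Changed element WAS the max -> may need rescan.
  Max of remaining elements: 25
  New max = max(-1, 25) = 25

Answer: 25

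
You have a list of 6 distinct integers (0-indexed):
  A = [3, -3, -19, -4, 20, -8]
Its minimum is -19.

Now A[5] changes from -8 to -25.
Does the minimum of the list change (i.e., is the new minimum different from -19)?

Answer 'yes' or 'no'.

Answer: yes

Derivation:
Old min = -19
Change: A[5] -8 -> -25
Changed element was NOT the min; min changes only if -25 < -19.
New min = -25; changed? yes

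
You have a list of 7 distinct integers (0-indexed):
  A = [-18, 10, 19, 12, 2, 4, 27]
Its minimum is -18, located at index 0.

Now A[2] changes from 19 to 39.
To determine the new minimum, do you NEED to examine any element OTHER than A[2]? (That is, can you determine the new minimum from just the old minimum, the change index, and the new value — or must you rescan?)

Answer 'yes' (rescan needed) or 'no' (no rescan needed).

Answer: no

Derivation:
Old min = -18 at index 0
Change at index 2: 19 -> 39
Index 2 was NOT the min. New min = min(-18, 39). No rescan of other elements needed.
Needs rescan: no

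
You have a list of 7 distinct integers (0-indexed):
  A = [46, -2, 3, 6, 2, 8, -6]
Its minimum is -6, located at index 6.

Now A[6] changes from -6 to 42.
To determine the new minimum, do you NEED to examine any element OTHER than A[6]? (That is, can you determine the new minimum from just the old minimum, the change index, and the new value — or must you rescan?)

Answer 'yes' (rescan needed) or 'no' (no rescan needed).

Old min = -6 at index 6
Change at index 6: -6 -> 42
Index 6 WAS the min and new value 42 > old min -6. Must rescan other elements to find the new min.
Needs rescan: yes

Answer: yes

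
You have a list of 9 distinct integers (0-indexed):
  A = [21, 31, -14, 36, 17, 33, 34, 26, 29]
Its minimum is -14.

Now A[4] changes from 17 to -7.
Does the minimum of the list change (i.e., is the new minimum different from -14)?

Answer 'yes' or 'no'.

Old min = -14
Change: A[4] 17 -> -7
Changed element was NOT the min; min changes only if -7 < -14.
New min = -14; changed? no

Answer: no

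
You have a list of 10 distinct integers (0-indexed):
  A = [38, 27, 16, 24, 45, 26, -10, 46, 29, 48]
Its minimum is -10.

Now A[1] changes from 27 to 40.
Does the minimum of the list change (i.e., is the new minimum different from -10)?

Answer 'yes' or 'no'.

Answer: no

Derivation:
Old min = -10
Change: A[1] 27 -> 40
Changed element was NOT the min; min changes only if 40 < -10.
New min = -10; changed? no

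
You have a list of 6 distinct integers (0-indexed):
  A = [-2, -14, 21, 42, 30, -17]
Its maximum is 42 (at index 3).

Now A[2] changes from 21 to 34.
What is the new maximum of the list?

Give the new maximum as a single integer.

Old max = 42 (at index 3)
Change: A[2] 21 -> 34
Changed element was NOT the old max.
  New max = max(old_max, new_val) = max(42, 34) = 42

Answer: 42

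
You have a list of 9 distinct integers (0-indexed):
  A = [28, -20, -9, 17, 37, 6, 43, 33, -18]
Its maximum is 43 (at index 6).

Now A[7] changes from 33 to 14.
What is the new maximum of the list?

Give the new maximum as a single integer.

Answer: 43

Derivation:
Old max = 43 (at index 6)
Change: A[7] 33 -> 14
Changed element was NOT the old max.
  New max = max(old_max, new_val) = max(43, 14) = 43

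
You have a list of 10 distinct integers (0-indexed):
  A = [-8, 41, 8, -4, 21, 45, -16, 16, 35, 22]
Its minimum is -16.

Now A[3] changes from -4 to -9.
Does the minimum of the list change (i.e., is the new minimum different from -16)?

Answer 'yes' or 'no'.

Old min = -16
Change: A[3] -4 -> -9
Changed element was NOT the min; min changes only if -9 < -16.
New min = -16; changed? no

Answer: no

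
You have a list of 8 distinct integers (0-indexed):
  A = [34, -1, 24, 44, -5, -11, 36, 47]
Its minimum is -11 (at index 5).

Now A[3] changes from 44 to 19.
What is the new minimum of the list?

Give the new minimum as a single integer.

Answer: -11

Derivation:
Old min = -11 (at index 5)
Change: A[3] 44 -> 19
Changed element was NOT the old min.
  New min = min(old_min, new_val) = min(-11, 19) = -11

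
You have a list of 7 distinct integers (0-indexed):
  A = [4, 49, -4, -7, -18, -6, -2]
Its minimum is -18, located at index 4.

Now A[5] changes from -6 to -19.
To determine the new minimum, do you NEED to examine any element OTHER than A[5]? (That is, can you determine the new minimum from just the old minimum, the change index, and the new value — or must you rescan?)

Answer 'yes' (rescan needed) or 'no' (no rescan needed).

Answer: no

Derivation:
Old min = -18 at index 4
Change at index 5: -6 -> -19
Index 5 was NOT the min. New min = min(-18, -19). No rescan of other elements needed.
Needs rescan: no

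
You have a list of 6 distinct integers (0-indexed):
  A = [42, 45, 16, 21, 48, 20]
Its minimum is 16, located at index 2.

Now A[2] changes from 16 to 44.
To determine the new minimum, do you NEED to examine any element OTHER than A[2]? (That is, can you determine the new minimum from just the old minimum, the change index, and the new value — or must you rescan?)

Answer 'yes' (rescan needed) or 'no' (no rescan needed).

Answer: yes

Derivation:
Old min = 16 at index 2
Change at index 2: 16 -> 44
Index 2 WAS the min and new value 44 > old min 16. Must rescan other elements to find the new min.
Needs rescan: yes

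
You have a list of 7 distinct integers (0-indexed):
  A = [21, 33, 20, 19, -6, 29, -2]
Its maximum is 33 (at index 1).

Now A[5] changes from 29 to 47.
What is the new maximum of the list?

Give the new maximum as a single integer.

Answer: 47

Derivation:
Old max = 33 (at index 1)
Change: A[5] 29 -> 47
Changed element was NOT the old max.
  New max = max(old_max, new_val) = max(33, 47) = 47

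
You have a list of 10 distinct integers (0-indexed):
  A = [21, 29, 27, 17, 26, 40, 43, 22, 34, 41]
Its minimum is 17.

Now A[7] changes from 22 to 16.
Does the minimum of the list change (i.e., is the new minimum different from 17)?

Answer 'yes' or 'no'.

Answer: yes

Derivation:
Old min = 17
Change: A[7] 22 -> 16
Changed element was NOT the min; min changes only if 16 < 17.
New min = 16; changed? yes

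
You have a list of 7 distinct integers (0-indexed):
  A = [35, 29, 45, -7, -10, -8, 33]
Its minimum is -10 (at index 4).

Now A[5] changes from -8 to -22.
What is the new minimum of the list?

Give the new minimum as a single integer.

Old min = -10 (at index 4)
Change: A[5] -8 -> -22
Changed element was NOT the old min.
  New min = min(old_min, new_val) = min(-10, -22) = -22

Answer: -22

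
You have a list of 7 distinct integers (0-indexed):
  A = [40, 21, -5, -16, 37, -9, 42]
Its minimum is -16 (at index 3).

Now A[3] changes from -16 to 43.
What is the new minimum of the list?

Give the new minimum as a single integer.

Answer: -9

Derivation:
Old min = -16 (at index 3)
Change: A[3] -16 -> 43
Changed element WAS the min. Need to check: is 43 still <= all others?
  Min of remaining elements: -9
  New min = min(43, -9) = -9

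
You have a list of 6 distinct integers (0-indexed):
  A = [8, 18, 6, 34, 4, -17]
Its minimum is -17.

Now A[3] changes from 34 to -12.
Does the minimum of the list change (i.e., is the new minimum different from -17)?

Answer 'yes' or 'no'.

Answer: no

Derivation:
Old min = -17
Change: A[3] 34 -> -12
Changed element was NOT the min; min changes only if -12 < -17.
New min = -17; changed? no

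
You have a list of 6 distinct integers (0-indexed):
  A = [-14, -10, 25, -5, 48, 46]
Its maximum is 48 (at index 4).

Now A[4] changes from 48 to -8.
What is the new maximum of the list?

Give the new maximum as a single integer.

Old max = 48 (at index 4)
Change: A[4] 48 -> -8
Changed element WAS the max -> may need rescan.
  Max of remaining elements: 46
  New max = max(-8, 46) = 46

Answer: 46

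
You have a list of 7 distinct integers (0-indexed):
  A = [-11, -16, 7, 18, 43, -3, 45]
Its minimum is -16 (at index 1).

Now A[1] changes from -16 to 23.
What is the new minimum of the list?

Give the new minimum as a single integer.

Old min = -16 (at index 1)
Change: A[1] -16 -> 23
Changed element WAS the min. Need to check: is 23 still <= all others?
  Min of remaining elements: -11
  New min = min(23, -11) = -11

Answer: -11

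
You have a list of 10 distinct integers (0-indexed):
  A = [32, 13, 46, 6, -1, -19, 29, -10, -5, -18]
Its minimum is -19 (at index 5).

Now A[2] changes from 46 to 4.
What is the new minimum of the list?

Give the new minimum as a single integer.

Answer: -19

Derivation:
Old min = -19 (at index 5)
Change: A[2] 46 -> 4
Changed element was NOT the old min.
  New min = min(old_min, new_val) = min(-19, 4) = -19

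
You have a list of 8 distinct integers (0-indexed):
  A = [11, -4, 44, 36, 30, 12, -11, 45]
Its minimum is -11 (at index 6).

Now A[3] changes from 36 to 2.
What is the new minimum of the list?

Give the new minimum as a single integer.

Answer: -11

Derivation:
Old min = -11 (at index 6)
Change: A[3] 36 -> 2
Changed element was NOT the old min.
  New min = min(old_min, new_val) = min(-11, 2) = -11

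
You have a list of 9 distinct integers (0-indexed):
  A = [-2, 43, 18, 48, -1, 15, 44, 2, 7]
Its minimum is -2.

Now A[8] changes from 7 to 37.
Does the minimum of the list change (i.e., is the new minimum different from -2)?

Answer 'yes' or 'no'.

Answer: no

Derivation:
Old min = -2
Change: A[8] 7 -> 37
Changed element was NOT the min; min changes only if 37 < -2.
New min = -2; changed? no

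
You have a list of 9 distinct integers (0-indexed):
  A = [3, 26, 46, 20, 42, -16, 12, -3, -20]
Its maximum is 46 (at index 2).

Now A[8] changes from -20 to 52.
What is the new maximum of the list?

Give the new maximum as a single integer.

Old max = 46 (at index 2)
Change: A[8] -20 -> 52
Changed element was NOT the old max.
  New max = max(old_max, new_val) = max(46, 52) = 52

Answer: 52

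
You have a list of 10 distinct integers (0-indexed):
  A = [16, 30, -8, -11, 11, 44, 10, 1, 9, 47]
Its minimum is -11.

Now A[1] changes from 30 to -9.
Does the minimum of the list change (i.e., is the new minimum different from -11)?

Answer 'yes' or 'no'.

Old min = -11
Change: A[1] 30 -> -9
Changed element was NOT the min; min changes only if -9 < -11.
New min = -11; changed? no

Answer: no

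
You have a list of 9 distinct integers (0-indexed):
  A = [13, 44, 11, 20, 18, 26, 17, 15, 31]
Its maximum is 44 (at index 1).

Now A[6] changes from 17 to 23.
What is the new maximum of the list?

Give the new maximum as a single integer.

Answer: 44

Derivation:
Old max = 44 (at index 1)
Change: A[6] 17 -> 23
Changed element was NOT the old max.
  New max = max(old_max, new_val) = max(44, 23) = 44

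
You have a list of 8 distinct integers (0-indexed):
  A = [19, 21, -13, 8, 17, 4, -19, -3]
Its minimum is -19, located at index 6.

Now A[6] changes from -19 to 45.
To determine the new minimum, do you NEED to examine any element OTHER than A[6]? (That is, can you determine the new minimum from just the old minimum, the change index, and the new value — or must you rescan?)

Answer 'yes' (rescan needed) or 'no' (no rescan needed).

Old min = -19 at index 6
Change at index 6: -19 -> 45
Index 6 WAS the min and new value 45 > old min -19. Must rescan other elements to find the new min.
Needs rescan: yes

Answer: yes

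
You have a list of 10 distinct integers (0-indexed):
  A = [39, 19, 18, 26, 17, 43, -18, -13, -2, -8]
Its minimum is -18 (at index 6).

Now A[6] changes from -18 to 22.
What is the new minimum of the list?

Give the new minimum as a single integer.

Answer: -13

Derivation:
Old min = -18 (at index 6)
Change: A[6] -18 -> 22
Changed element WAS the min. Need to check: is 22 still <= all others?
  Min of remaining elements: -13
  New min = min(22, -13) = -13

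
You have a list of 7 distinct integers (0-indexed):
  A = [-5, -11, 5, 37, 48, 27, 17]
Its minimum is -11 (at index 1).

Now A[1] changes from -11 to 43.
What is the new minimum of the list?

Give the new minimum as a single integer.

Old min = -11 (at index 1)
Change: A[1] -11 -> 43
Changed element WAS the min. Need to check: is 43 still <= all others?
  Min of remaining elements: -5
  New min = min(43, -5) = -5

Answer: -5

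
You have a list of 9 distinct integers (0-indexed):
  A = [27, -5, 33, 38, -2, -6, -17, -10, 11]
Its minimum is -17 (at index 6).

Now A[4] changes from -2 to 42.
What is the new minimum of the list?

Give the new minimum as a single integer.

Answer: -17

Derivation:
Old min = -17 (at index 6)
Change: A[4] -2 -> 42
Changed element was NOT the old min.
  New min = min(old_min, new_val) = min(-17, 42) = -17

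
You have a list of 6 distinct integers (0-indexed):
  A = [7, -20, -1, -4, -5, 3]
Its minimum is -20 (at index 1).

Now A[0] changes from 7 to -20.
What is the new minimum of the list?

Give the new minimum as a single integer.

Old min = -20 (at index 1)
Change: A[0] 7 -> -20
Changed element was NOT the old min.
  New min = min(old_min, new_val) = min(-20, -20) = -20

Answer: -20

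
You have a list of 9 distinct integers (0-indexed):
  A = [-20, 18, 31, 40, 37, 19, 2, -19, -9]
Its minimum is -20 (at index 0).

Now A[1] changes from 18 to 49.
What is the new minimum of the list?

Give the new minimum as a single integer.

Old min = -20 (at index 0)
Change: A[1] 18 -> 49
Changed element was NOT the old min.
  New min = min(old_min, new_val) = min(-20, 49) = -20

Answer: -20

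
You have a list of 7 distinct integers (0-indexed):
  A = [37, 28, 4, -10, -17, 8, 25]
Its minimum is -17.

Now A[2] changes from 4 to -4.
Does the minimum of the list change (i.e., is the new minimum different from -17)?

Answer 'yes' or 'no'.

Old min = -17
Change: A[2] 4 -> -4
Changed element was NOT the min; min changes only if -4 < -17.
New min = -17; changed? no

Answer: no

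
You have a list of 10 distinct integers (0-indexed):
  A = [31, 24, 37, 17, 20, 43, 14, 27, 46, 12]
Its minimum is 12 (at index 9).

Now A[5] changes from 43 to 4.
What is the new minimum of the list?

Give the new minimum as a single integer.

Old min = 12 (at index 9)
Change: A[5] 43 -> 4
Changed element was NOT the old min.
  New min = min(old_min, new_val) = min(12, 4) = 4

Answer: 4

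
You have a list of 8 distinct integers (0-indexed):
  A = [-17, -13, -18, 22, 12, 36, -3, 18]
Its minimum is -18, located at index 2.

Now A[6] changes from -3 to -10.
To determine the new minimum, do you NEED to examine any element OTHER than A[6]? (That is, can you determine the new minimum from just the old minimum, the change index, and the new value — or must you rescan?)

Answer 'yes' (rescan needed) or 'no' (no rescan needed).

Answer: no

Derivation:
Old min = -18 at index 2
Change at index 6: -3 -> -10
Index 6 was NOT the min. New min = min(-18, -10). No rescan of other elements needed.
Needs rescan: no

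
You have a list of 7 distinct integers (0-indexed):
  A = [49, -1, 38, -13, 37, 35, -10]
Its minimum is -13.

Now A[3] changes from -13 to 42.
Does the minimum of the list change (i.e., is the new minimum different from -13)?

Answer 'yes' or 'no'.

Answer: yes

Derivation:
Old min = -13
Change: A[3] -13 -> 42
Changed element was the min; new min must be rechecked.
New min = -10; changed? yes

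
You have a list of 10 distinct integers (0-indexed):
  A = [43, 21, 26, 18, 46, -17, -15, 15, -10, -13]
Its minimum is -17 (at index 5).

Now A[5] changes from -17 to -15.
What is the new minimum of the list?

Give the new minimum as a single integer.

Answer: -15

Derivation:
Old min = -17 (at index 5)
Change: A[5] -17 -> -15
Changed element WAS the min. Need to check: is -15 still <= all others?
  Min of remaining elements: -15
  New min = min(-15, -15) = -15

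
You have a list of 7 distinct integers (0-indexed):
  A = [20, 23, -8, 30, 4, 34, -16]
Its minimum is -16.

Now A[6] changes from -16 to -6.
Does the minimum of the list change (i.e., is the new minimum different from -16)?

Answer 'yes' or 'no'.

Answer: yes

Derivation:
Old min = -16
Change: A[6] -16 -> -6
Changed element was the min; new min must be rechecked.
New min = -8; changed? yes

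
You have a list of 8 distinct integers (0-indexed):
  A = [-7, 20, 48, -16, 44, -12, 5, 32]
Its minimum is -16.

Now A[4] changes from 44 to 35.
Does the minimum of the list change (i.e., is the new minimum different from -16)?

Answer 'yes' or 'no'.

Old min = -16
Change: A[4] 44 -> 35
Changed element was NOT the min; min changes only if 35 < -16.
New min = -16; changed? no

Answer: no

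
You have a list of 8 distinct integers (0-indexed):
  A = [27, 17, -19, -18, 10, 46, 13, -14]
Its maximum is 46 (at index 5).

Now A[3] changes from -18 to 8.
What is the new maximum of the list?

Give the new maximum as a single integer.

Old max = 46 (at index 5)
Change: A[3] -18 -> 8
Changed element was NOT the old max.
  New max = max(old_max, new_val) = max(46, 8) = 46

Answer: 46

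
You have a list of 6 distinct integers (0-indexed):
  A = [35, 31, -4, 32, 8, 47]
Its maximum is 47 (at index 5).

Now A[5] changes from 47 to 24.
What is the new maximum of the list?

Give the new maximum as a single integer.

Answer: 35

Derivation:
Old max = 47 (at index 5)
Change: A[5] 47 -> 24
Changed element WAS the max -> may need rescan.
  Max of remaining elements: 35
  New max = max(24, 35) = 35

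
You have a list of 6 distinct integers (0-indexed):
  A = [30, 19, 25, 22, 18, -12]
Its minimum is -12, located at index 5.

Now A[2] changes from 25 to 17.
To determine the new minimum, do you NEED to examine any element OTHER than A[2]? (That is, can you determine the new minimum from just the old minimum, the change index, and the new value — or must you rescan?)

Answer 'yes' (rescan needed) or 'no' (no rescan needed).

Answer: no

Derivation:
Old min = -12 at index 5
Change at index 2: 25 -> 17
Index 2 was NOT the min. New min = min(-12, 17). No rescan of other elements needed.
Needs rescan: no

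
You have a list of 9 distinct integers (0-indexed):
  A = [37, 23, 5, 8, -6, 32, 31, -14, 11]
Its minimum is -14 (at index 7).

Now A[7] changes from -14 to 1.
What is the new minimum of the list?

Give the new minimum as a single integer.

Answer: -6

Derivation:
Old min = -14 (at index 7)
Change: A[7] -14 -> 1
Changed element WAS the min. Need to check: is 1 still <= all others?
  Min of remaining elements: -6
  New min = min(1, -6) = -6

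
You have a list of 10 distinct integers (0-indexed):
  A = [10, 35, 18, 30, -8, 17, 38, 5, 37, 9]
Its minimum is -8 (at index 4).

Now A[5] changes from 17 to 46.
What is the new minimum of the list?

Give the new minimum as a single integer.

Answer: -8

Derivation:
Old min = -8 (at index 4)
Change: A[5] 17 -> 46
Changed element was NOT the old min.
  New min = min(old_min, new_val) = min(-8, 46) = -8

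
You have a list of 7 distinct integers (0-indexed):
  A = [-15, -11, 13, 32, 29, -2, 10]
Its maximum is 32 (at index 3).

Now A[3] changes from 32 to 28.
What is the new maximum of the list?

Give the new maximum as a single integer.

Answer: 29

Derivation:
Old max = 32 (at index 3)
Change: A[3] 32 -> 28
Changed element WAS the max -> may need rescan.
  Max of remaining elements: 29
  New max = max(28, 29) = 29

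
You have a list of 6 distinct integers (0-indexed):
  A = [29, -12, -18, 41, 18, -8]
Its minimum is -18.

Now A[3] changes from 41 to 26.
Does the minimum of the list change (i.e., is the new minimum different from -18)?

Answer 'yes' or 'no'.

Old min = -18
Change: A[3] 41 -> 26
Changed element was NOT the min; min changes only if 26 < -18.
New min = -18; changed? no

Answer: no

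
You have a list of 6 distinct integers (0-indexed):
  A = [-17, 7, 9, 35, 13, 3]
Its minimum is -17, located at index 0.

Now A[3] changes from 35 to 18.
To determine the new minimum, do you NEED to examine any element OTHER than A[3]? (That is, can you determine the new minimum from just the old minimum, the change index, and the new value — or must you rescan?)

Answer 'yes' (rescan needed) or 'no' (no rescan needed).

Old min = -17 at index 0
Change at index 3: 35 -> 18
Index 3 was NOT the min. New min = min(-17, 18). No rescan of other elements needed.
Needs rescan: no

Answer: no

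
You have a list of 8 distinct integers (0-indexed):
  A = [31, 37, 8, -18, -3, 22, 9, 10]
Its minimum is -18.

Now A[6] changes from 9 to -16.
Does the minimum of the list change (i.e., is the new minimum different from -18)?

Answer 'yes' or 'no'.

Answer: no

Derivation:
Old min = -18
Change: A[6] 9 -> -16
Changed element was NOT the min; min changes only if -16 < -18.
New min = -18; changed? no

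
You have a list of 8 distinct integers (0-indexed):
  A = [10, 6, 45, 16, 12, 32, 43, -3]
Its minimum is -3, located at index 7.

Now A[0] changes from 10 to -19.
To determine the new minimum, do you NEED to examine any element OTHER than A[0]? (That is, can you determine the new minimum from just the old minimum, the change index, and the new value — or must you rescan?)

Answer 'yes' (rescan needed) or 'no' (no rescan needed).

Answer: no

Derivation:
Old min = -3 at index 7
Change at index 0: 10 -> -19
Index 0 was NOT the min. New min = min(-3, -19). No rescan of other elements needed.
Needs rescan: no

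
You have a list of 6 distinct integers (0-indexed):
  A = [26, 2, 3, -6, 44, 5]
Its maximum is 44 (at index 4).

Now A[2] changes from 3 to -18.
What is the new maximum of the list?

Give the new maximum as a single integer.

Answer: 44

Derivation:
Old max = 44 (at index 4)
Change: A[2] 3 -> -18
Changed element was NOT the old max.
  New max = max(old_max, new_val) = max(44, -18) = 44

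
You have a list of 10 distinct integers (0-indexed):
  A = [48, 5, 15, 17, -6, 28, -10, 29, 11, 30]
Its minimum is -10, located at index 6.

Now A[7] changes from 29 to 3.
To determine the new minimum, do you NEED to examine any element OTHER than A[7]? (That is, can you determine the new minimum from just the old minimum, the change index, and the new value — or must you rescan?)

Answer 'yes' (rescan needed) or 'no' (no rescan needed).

Answer: no

Derivation:
Old min = -10 at index 6
Change at index 7: 29 -> 3
Index 7 was NOT the min. New min = min(-10, 3). No rescan of other elements needed.
Needs rescan: no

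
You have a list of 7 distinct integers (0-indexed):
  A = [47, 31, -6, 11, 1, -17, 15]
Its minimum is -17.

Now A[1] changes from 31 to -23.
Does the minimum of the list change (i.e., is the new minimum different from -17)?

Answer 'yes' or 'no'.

Old min = -17
Change: A[1] 31 -> -23
Changed element was NOT the min; min changes only if -23 < -17.
New min = -23; changed? yes

Answer: yes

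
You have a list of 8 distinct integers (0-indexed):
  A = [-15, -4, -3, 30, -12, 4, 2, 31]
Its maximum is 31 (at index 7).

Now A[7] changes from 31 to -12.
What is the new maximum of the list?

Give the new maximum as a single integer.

Old max = 31 (at index 7)
Change: A[7] 31 -> -12
Changed element WAS the max -> may need rescan.
  Max of remaining elements: 30
  New max = max(-12, 30) = 30

Answer: 30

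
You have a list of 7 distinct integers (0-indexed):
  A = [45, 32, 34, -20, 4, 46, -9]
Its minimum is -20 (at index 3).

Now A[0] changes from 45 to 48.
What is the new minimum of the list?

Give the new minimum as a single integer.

Answer: -20

Derivation:
Old min = -20 (at index 3)
Change: A[0] 45 -> 48
Changed element was NOT the old min.
  New min = min(old_min, new_val) = min(-20, 48) = -20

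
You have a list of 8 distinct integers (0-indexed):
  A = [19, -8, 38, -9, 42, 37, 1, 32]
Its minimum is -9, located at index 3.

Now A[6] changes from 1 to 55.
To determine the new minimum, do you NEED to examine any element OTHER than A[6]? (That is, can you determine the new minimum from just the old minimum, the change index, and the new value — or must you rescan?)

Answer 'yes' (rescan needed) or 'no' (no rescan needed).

Old min = -9 at index 3
Change at index 6: 1 -> 55
Index 6 was NOT the min. New min = min(-9, 55). No rescan of other elements needed.
Needs rescan: no

Answer: no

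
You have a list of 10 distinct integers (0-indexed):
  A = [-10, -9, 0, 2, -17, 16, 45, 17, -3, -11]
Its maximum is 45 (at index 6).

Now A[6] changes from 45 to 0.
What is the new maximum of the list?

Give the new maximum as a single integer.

Answer: 17

Derivation:
Old max = 45 (at index 6)
Change: A[6] 45 -> 0
Changed element WAS the max -> may need rescan.
  Max of remaining elements: 17
  New max = max(0, 17) = 17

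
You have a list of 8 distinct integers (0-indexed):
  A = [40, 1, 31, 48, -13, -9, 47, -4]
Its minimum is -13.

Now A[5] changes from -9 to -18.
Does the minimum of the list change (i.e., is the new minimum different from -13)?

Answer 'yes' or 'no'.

Old min = -13
Change: A[5] -9 -> -18
Changed element was NOT the min; min changes only if -18 < -13.
New min = -18; changed? yes

Answer: yes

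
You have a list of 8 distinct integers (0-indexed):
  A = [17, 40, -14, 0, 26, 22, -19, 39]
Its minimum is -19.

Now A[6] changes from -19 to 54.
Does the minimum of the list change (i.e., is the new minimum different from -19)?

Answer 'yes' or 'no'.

Old min = -19
Change: A[6] -19 -> 54
Changed element was the min; new min must be rechecked.
New min = -14; changed? yes

Answer: yes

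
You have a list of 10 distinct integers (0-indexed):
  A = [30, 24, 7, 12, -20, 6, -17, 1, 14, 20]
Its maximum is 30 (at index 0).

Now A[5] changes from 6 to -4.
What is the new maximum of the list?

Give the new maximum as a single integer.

Answer: 30

Derivation:
Old max = 30 (at index 0)
Change: A[5] 6 -> -4
Changed element was NOT the old max.
  New max = max(old_max, new_val) = max(30, -4) = 30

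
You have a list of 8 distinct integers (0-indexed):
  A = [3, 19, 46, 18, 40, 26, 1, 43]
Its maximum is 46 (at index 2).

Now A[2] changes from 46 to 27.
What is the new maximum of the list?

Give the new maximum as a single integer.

Old max = 46 (at index 2)
Change: A[2] 46 -> 27
Changed element WAS the max -> may need rescan.
  Max of remaining elements: 43
  New max = max(27, 43) = 43

Answer: 43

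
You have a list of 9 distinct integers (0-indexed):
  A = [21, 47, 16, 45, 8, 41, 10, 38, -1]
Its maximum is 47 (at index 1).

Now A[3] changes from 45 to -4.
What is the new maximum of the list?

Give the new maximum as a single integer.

Old max = 47 (at index 1)
Change: A[3] 45 -> -4
Changed element was NOT the old max.
  New max = max(old_max, new_val) = max(47, -4) = 47

Answer: 47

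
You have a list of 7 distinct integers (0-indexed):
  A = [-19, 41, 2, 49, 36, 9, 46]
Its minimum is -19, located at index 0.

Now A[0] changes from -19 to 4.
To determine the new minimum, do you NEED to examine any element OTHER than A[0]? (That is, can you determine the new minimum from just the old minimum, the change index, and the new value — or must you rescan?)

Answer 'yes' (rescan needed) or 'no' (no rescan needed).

Old min = -19 at index 0
Change at index 0: -19 -> 4
Index 0 WAS the min and new value 4 > old min -19. Must rescan other elements to find the new min.
Needs rescan: yes

Answer: yes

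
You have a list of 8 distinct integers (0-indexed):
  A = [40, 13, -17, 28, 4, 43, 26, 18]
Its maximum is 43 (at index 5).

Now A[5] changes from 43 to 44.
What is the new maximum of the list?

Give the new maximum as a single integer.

Answer: 44

Derivation:
Old max = 43 (at index 5)
Change: A[5] 43 -> 44
Changed element WAS the max -> may need rescan.
  Max of remaining elements: 40
  New max = max(44, 40) = 44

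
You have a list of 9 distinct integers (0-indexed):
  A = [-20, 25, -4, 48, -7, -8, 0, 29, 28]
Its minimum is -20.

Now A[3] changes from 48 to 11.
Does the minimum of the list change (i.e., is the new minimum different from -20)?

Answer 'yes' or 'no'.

Old min = -20
Change: A[3] 48 -> 11
Changed element was NOT the min; min changes only if 11 < -20.
New min = -20; changed? no

Answer: no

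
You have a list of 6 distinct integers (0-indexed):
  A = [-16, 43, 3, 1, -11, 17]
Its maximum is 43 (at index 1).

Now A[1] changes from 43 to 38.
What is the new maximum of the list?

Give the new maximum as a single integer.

Answer: 38

Derivation:
Old max = 43 (at index 1)
Change: A[1] 43 -> 38
Changed element WAS the max -> may need rescan.
  Max of remaining elements: 17
  New max = max(38, 17) = 38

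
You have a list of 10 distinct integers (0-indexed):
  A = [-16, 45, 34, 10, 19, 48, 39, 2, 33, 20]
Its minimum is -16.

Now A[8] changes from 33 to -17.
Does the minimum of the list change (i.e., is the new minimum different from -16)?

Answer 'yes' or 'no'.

Old min = -16
Change: A[8] 33 -> -17
Changed element was NOT the min; min changes only if -17 < -16.
New min = -17; changed? yes

Answer: yes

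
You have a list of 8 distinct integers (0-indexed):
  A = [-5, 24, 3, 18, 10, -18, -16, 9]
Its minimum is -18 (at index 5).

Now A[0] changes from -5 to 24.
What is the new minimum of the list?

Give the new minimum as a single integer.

Answer: -18

Derivation:
Old min = -18 (at index 5)
Change: A[0] -5 -> 24
Changed element was NOT the old min.
  New min = min(old_min, new_val) = min(-18, 24) = -18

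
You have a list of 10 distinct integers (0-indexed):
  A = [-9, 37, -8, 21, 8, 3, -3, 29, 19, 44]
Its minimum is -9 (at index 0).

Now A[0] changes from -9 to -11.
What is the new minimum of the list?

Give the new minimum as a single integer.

Answer: -11

Derivation:
Old min = -9 (at index 0)
Change: A[0] -9 -> -11
Changed element WAS the min. Need to check: is -11 still <= all others?
  Min of remaining elements: -8
  New min = min(-11, -8) = -11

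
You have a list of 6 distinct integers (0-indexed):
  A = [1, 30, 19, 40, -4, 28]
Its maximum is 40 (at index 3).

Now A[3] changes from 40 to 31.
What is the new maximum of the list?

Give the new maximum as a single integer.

Old max = 40 (at index 3)
Change: A[3] 40 -> 31
Changed element WAS the max -> may need rescan.
  Max of remaining elements: 30
  New max = max(31, 30) = 31

Answer: 31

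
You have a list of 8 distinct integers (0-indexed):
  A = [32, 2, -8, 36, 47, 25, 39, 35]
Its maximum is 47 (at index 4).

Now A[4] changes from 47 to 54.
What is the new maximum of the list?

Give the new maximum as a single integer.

Old max = 47 (at index 4)
Change: A[4] 47 -> 54
Changed element WAS the max -> may need rescan.
  Max of remaining elements: 39
  New max = max(54, 39) = 54

Answer: 54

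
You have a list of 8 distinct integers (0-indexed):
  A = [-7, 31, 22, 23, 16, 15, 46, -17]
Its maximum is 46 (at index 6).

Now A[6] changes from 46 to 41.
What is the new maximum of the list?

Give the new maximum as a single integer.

Answer: 41

Derivation:
Old max = 46 (at index 6)
Change: A[6] 46 -> 41
Changed element WAS the max -> may need rescan.
  Max of remaining elements: 31
  New max = max(41, 31) = 41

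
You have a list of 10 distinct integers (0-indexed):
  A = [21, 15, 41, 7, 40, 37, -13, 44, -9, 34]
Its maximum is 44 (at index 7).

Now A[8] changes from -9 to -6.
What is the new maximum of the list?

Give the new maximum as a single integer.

Answer: 44

Derivation:
Old max = 44 (at index 7)
Change: A[8] -9 -> -6
Changed element was NOT the old max.
  New max = max(old_max, new_val) = max(44, -6) = 44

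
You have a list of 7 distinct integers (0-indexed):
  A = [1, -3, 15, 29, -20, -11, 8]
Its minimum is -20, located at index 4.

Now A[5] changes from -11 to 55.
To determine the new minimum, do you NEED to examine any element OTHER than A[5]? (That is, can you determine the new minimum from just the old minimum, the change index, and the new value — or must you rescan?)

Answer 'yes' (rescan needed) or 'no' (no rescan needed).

Old min = -20 at index 4
Change at index 5: -11 -> 55
Index 5 was NOT the min. New min = min(-20, 55). No rescan of other elements needed.
Needs rescan: no

Answer: no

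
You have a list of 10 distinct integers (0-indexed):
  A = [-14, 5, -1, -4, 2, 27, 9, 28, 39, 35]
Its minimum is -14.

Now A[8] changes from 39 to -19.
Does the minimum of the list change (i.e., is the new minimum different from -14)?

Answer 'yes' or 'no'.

Answer: yes

Derivation:
Old min = -14
Change: A[8] 39 -> -19
Changed element was NOT the min; min changes only if -19 < -14.
New min = -19; changed? yes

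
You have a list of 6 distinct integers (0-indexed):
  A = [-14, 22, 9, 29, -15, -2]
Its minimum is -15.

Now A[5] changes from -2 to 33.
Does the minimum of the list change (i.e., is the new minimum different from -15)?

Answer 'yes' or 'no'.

Answer: no

Derivation:
Old min = -15
Change: A[5] -2 -> 33
Changed element was NOT the min; min changes only if 33 < -15.
New min = -15; changed? no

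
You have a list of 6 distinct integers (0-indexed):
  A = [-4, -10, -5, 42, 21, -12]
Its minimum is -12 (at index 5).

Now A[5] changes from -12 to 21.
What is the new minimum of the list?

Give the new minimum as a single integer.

Old min = -12 (at index 5)
Change: A[5] -12 -> 21
Changed element WAS the min. Need to check: is 21 still <= all others?
  Min of remaining elements: -10
  New min = min(21, -10) = -10

Answer: -10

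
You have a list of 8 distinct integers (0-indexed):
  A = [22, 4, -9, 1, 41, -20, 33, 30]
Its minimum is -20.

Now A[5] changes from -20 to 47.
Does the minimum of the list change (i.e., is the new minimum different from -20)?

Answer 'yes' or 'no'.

Answer: yes

Derivation:
Old min = -20
Change: A[5] -20 -> 47
Changed element was the min; new min must be rechecked.
New min = -9; changed? yes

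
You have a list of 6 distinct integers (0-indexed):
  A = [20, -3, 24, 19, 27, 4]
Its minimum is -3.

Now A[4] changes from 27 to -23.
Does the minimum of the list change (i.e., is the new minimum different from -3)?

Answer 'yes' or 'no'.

Old min = -3
Change: A[4] 27 -> -23
Changed element was NOT the min; min changes only if -23 < -3.
New min = -23; changed? yes

Answer: yes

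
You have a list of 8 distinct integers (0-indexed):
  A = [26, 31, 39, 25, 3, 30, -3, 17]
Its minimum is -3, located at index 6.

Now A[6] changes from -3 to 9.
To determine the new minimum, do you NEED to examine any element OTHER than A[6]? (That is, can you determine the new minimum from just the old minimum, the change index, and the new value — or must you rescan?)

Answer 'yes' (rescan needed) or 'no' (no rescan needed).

Old min = -3 at index 6
Change at index 6: -3 -> 9
Index 6 WAS the min and new value 9 > old min -3. Must rescan other elements to find the new min.
Needs rescan: yes

Answer: yes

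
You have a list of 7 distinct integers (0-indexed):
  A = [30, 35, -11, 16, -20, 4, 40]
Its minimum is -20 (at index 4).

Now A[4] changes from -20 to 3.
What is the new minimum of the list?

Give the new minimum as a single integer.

Old min = -20 (at index 4)
Change: A[4] -20 -> 3
Changed element WAS the min. Need to check: is 3 still <= all others?
  Min of remaining elements: -11
  New min = min(3, -11) = -11

Answer: -11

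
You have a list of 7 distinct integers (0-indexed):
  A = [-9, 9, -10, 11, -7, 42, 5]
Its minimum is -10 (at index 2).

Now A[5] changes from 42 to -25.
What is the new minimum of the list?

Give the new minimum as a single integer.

Old min = -10 (at index 2)
Change: A[5] 42 -> -25
Changed element was NOT the old min.
  New min = min(old_min, new_val) = min(-10, -25) = -25

Answer: -25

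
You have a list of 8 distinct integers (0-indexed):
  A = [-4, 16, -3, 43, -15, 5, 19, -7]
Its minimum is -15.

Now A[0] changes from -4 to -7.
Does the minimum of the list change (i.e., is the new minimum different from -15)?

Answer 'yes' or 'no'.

Old min = -15
Change: A[0] -4 -> -7
Changed element was NOT the min; min changes only if -7 < -15.
New min = -15; changed? no

Answer: no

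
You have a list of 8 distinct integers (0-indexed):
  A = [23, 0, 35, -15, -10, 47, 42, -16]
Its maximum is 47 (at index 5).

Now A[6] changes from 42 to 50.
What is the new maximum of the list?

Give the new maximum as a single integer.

Old max = 47 (at index 5)
Change: A[6] 42 -> 50
Changed element was NOT the old max.
  New max = max(old_max, new_val) = max(47, 50) = 50

Answer: 50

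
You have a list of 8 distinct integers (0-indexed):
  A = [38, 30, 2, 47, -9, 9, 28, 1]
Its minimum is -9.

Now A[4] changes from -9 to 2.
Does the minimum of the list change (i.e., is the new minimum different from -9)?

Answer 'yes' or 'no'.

Old min = -9
Change: A[4] -9 -> 2
Changed element was the min; new min must be rechecked.
New min = 1; changed? yes

Answer: yes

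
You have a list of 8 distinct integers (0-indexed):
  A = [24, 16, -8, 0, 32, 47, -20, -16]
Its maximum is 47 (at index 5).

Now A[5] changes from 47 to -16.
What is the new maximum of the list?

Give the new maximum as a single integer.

Answer: 32

Derivation:
Old max = 47 (at index 5)
Change: A[5] 47 -> -16
Changed element WAS the max -> may need rescan.
  Max of remaining elements: 32
  New max = max(-16, 32) = 32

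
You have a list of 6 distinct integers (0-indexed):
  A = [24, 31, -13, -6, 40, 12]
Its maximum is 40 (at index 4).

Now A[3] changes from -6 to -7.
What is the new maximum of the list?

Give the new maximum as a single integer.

Old max = 40 (at index 4)
Change: A[3] -6 -> -7
Changed element was NOT the old max.
  New max = max(old_max, new_val) = max(40, -7) = 40

Answer: 40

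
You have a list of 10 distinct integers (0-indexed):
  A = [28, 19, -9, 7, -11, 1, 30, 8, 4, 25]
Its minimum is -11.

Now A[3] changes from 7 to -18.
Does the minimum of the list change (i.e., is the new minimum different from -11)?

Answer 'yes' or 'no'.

Answer: yes

Derivation:
Old min = -11
Change: A[3] 7 -> -18
Changed element was NOT the min; min changes only if -18 < -11.
New min = -18; changed? yes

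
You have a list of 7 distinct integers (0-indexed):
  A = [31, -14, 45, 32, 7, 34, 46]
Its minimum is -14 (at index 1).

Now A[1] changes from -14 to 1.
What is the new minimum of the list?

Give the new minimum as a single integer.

Old min = -14 (at index 1)
Change: A[1] -14 -> 1
Changed element WAS the min. Need to check: is 1 still <= all others?
  Min of remaining elements: 7
  New min = min(1, 7) = 1

Answer: 1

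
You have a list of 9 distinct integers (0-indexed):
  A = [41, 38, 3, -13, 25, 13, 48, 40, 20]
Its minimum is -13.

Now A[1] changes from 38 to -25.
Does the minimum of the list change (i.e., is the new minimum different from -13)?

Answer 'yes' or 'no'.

Answer: yes

Derivation:
Old min = -13
Change: A[1] 38 -> -25
Changed element was NOT the min; min changes only if -25 < -13.
New min = -25; changed? yes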